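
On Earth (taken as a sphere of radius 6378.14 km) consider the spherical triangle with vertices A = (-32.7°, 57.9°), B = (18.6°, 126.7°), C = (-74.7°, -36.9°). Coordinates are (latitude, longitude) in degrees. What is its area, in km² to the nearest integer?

42036461 km²

Side lengths (central angles): a = 2.1503, b = 1.0443, c = 1.4544 rad; semiperimeter s = 2.3245.
By l'Huilier's theorem, tan(E/4) = √[tan(s/2) tan((s−a)/2) tan((s−b)/2) tan((s−c)/2)], giving spherical excess E = 1.0333 rad.
Area = E·R² = 1.0333 × (6378.14)² ≈ 42036461 km².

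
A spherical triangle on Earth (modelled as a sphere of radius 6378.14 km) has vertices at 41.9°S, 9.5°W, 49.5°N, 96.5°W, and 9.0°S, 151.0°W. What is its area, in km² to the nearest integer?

97641432 km²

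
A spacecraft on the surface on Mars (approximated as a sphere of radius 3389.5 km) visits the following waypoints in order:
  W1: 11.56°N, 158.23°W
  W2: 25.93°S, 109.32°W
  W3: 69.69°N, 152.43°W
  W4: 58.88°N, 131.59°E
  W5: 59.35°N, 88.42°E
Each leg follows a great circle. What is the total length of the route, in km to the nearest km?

12720 km

Leg W1→W2: central angle 1.0570 rad, distance 3582.8 km.
Leg W2→W3: central angle 1.7540 rad, distance 5945.2 km.
Leg W3→W4: central angle 0.5618 rad, distance 1904.1 km.
Leg W4→W5: central angle 0.3800 rad, distance 1288.1 km.
Total: 3582.8 + 5945.2 + 1904.1 + 1288.1 ≈ 12720 km.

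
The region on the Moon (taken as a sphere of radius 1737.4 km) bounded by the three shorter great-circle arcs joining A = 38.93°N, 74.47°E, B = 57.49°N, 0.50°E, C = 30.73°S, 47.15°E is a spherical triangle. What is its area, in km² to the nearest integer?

2161606 km²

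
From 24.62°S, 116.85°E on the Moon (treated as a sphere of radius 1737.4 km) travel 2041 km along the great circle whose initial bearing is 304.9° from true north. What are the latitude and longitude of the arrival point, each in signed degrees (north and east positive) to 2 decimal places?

18.61°, 63.87°

Angular distance δ = d/R = 2041/1737.4 = 1.17474 rad; initial bearing θ = 5.3215 rad.
sin φ₂ = sin φ₁ cos δ + cos φ₁ sin δ cos θ = (-0.4166)(0.3858) + (0.9091)(0.9226)(0.5721) = 0.3192, so φ₂ = 18.61°.
Δλ = atan2(sin θ sin δ cos φ₁, cos δ − sin φ₁ sin φ₂) = atan2(-0.6879, 0.5187) = -52.979°.
λ₂ = 116.850° − 52.979° = 63.87°.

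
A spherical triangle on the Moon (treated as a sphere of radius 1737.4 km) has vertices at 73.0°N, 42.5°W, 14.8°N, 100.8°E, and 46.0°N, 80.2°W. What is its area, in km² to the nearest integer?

Side lengths (central angles): a = 2.0803, b = 0.5575, c = 1.5532 rad; semiperimeter s = 2.0955.
By l'Huilier's theorem, tan(E/4) = √[tan(s/2) tan((s−a)/2) tan((s−b)/2) tan((s−c)/2)], giving spherical excess E = 0.2375 rad.
Area = E·R² = 0.2375 × (1737.4)² ≈ 716844 km².

716844 km²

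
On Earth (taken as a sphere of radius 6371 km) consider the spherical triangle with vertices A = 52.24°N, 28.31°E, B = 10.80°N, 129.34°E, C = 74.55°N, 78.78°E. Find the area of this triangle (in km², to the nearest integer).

13808115 km²

Side lengths (central angles): a = 1.2166, b = 0.5240, c = 1.5377 rad; semiperimeter s = 1.6391.
By l'Huilier's theorem, tan(E/4) = √[tan(s/2) tan((s−a)/2) tan((s−b)/2) tan((s−c)/2)], giving spherical excess E = 0.3402 rad.
Area = E·R² = 0.3402 × (6371)² ≈ 13808115 km².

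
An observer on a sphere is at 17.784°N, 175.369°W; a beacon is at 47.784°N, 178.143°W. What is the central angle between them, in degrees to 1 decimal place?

30.1°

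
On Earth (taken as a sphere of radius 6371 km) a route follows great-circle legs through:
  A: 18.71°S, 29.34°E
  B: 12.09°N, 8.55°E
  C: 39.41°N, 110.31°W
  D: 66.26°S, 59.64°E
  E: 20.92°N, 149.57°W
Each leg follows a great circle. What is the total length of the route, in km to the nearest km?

Leg A→B: central angle 0.6457 rad, distance 4114.0 km.
Leg B→C: central angle 1.8046 rad, distance 11497.1 km.
Leg C→D: central angle 2.6625 rad, distance 16962.9 km.
Leg D→E: central angle 2.2851 rad, distance 14558.3 km.
Total: 4114.0 + 11497.1 + 16962.9 + 14558.3 ≈ 47132 km.

47132 km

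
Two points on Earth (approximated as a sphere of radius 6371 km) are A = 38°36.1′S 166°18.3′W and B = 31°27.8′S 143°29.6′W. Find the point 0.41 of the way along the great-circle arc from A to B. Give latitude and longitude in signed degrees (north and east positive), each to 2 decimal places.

The central angle between A and B is δ = 0.3478 rad.
With f = 0.41, the slerp weights are sin((1−f)δ)/sin δ = 0.5979 and sin(fδ)/sin δ = 0.4170.
Weighted sum of the unit vectors: (0.5979)·(-0.7593,-0.1850,-0.6239) + (0.4170)·(-0.6856,-0.5074,-0.5220) = (-0.7398, -0.3222, -0.5906).
Converting back: φ = atan2(z, √(x²+y²)) = -36.20°, λ = atan2(y, x) = -156.47°.

-36.20°, -156.47°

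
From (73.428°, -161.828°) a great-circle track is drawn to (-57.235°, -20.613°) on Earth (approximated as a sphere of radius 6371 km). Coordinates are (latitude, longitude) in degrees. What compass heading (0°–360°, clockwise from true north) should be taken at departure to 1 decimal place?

64.1°

With φ₁ = 1.2816, φ₂ = -0.9989, Δλ = 2.4647 rad, the forward-azimuth formula gives
θ = atan2( sin Δλ cos φ₂ , cos φ₁ sin φ₂ − sin φ₁ cos φ₂ cos Δλ ) = atan2(0.3390, 0.1645) = 64.12°.
So the initial bearing is 64.1°.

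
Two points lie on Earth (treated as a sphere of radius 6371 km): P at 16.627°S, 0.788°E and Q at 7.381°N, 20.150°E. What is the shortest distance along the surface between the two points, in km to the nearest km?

3415 km

Let φ₁ = -0.2902 rad, φ₂ = 0.1288 rad, and Δλ = 0.3379 rad.
cos c = sin φ₁ sin φ₂ + cos φ₁ cos φ₂ cos Δλ = (-0.2861)(0.1285) + (0.9582)(0.9917)(0.9434) = 0.85975,
so c = arccos(0.85975) = 0.53603 rad.
Distance = R·c = 6371 × 0.5360 ≈ 3415 km.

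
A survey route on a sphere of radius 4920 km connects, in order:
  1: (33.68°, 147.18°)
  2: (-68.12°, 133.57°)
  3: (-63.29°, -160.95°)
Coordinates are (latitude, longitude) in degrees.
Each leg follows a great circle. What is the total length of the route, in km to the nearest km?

11022 km

Leg 1→2: central angle 1.7856 rad, distance 8785.4 km.
Leg 2→3: central angle 0.4545 rad, distance 2236.4 km.
Total: 8785.4 + 2236.4 ≈ 11022 km.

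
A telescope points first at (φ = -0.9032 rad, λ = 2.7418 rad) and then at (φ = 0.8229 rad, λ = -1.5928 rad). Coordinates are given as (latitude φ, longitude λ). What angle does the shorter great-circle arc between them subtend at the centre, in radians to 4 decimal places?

Let φ₁ = -0.9032 rad, φ₂ = 0.8229 rad, and Δλ = 1.9486 rad.
Haversine: a = sin²(Δφ/2) + cos φ₁ cos φ₂ sin²(Δλ/2) = 0.5773 + (0.6191)(0.6801)(0.6844) = 0.86552.
Central angle c = 2·arcsin(√a) = 2.39064 rad.
So the angular separation is 2.3906 rad.

2.3906 rad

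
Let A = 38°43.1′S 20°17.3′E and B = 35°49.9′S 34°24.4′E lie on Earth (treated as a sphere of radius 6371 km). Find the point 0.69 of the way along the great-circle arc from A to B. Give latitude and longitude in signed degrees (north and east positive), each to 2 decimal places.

The central angle between A and B is δ = 0.2022 rad.
With f = 0.69, the slerp weights are sin((1−f)δ)/sin δ = 0.3119 and sin(fδ)/sin δ = 0.6925.
Weighted sum of the unit vectors: (0.3119)·(0.7318,0.2705,-0.6255) + (0.6925)·(0.6689,0.4581,-0.5854) = (0.6915, 0.4016, -0.6005).
Converting back: φ = atan2(z, √(x²+y²)) = -36.90°, λ = atan2(y, x) = 30.15°.

-36.90°, 30.15°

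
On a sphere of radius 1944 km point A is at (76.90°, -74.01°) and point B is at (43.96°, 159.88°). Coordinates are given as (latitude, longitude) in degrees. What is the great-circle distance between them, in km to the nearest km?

1851 km

In radians: φ₁ = 1.3422, φ₂ = 0.7672, Δλ = -126.110° = -2.2010 rad.
Haversine: a = sin²(Δφ/2) + cos φ₁ cos φ₂ sin²(Δλ/2) = 0.0804 + (0.2267)(0.7198)(0.7947) = 0.21003.
Central angle c = 2·arcsin(√a) = 0.95214 rad.
Distance = R·c = 1944 × 0.9521 ≈ 1851 km.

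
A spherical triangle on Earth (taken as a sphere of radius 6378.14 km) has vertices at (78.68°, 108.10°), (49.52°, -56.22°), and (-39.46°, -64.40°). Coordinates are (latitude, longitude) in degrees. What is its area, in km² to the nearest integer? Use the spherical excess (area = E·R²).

3111107 km²

Side lengths (central angles): a = 1.5581, b = 2.4550, c = 0.8980 rad; semiperimeter s = 2.4556.
By l'Huilier's theorem, tan(E/4) = √[tan(s/2) tan((s−a)/2) tan((s−b)/2) tan((s−c)/2)], giving spherical excess E = 0.0765 rad.
Area = E·R² = 0.0765 × (6378.14)² ≈ 3111107 km².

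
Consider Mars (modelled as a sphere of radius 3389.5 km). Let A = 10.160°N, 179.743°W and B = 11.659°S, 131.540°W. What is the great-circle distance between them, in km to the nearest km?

In radians: φ₁ = 0.1773, φ₂ = -0.2035, Δλ = 48.203° = 0.8413 rad.
cos c = sin φ₁ sin φ₂ + cos φ₁ cos φ₂ cos Δλ = (0.1764)(-0.2021) + (0.9843)(0.9794)(0.6665) = 0.60686,
so c = arccos(0.60686) = 0.91869 rad.
Distance = R·c = 3389.5 × 0.9187 ≈ 3114 km.

3114 km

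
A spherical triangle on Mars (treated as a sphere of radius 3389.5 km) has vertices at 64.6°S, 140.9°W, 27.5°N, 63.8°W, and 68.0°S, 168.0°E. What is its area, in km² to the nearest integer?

1185709 km²

Side lengths (central angles): a = 2.2570, b = 0.3527, c = 1.9094 rad; semiperimeter s = 2.2595.
By l'Huilier's theorem, tan(E/4) = √[tan(s/2) tan((s−a)/2) tan((s−b)/2) tan((s−c)/2)], giving spherical excess E = 0.1032 rad.
Area = E·R² = 0.1032 × (3389.5)² ≈ 1185709 km².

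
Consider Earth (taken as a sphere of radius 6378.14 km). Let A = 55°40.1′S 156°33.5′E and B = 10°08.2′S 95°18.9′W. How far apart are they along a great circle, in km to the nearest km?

10193 km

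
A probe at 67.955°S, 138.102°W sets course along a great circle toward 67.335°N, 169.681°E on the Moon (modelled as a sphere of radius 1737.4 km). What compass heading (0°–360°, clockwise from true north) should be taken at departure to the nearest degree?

With φ₁ = -1.1860, φ₂ = 1.1752, Δλ = -0.9114 rad, the forward-azimuth formula gives
θ = atan2( sin Δλ cos φ₂ , cos φ₁ sin φ₂ − sin φ₁ cos φ₂ cos Δλ ) = atan2(-0.3046, 0.5652) = -28.32°.
Adding 360° brings this into [0°, 360°): 332°.

332°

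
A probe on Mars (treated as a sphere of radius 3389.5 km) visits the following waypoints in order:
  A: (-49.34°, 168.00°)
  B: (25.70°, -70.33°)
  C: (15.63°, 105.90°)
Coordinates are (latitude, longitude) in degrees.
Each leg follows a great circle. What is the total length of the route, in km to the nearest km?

15860 km

Leg A→B: central angle 2.2617 rad, distance 7666.0 km.
Leg B→C: central angle 2.4174 rad, distance 8193.8 km.
Total: 7666.0 + 8193.8 ≈ 15860 km.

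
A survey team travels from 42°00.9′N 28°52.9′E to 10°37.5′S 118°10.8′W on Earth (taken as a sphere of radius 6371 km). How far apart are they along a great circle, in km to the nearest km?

15280 km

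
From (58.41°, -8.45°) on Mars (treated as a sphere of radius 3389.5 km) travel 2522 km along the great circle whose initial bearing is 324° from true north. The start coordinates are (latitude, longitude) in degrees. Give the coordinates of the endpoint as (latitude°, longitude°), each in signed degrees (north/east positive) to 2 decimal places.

66.03°, -110.00°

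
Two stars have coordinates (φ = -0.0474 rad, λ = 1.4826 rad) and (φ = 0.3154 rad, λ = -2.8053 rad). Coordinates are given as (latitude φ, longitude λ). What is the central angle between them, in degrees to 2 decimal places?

113.94°

With latitudes φ₁ = -2.716°, φ₂ = 18.071° and longitude difference Δλ = 114.321°:
Haversine: a = sin²(Δφ/2) + cos φ₁ cos φ₂ sin²(Δλ/2) = 0.0325 + (0.9989)(0.9507)(0.7059) = 0.70290.
Central angle c = 2·arcsin(√a) = 1.98865 rad.
So the angular separation is 113.94°.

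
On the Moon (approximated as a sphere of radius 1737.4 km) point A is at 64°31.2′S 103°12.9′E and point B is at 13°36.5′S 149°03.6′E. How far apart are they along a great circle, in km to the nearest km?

In radians: φ₁ = -1.1261, φ₂ = -0.2375, Δλ = 45.845° = 0.8001 rad.
cos c = sin φ₁ sin φ₂ + cos φ₁ cos φ₂ cos Δλ = (-0.9027)(-0.2353) + (0.4302)(0.9719)(0.6966) = 0.50366,
so c = arccos(0.50366) = 1.04296 rad.
Distance = R·c = 1737.4 × 1.0430 ≈ 1812 km.

1812 km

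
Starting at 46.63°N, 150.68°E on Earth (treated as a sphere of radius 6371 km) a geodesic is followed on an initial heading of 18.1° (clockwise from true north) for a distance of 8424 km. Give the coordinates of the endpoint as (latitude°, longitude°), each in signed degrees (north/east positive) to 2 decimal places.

Angular distance δ = d/R = 8424/6371 = 1.32224 rad; initial bearing θ = 0.3159 rad.
sin φ₂ = sin φ₁ cos δ + cos φ₁ sin δ cos θ = (0.7269)(0.2460) + (0.6867)(0.9693)(0.9505) = 0.8115, so φ₂ = 54.24°.
Δλ = atan2(sin θ sin δ cos φ₁, cos δ − sin φ₁ sin φ₂) = atan2(0.2068, -0.3439) = 148.981°.
λ₂ = 150.680° + 148.981° = 299.66° → -60.34° after wrapping to (−180°, 180°].

54.24°, -60.34°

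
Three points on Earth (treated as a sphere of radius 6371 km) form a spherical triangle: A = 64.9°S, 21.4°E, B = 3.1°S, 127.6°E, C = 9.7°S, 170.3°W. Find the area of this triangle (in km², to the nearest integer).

Side lengths (central angles): a = 1.0819, b = 1.8306, c = 1.6401 rad; semiperimeter s = 2.2763.
By l'Huilier's theorem, tan(E/4) = √[tan(s/2) tan((s−a)/2) tan((s−b)/2) tan((s−c)/2)], giving spherical excess E = 1.2802 rad.
Area = E·R² = 1.2802 × (6371)² ≈ 51963837 km².

51963837 km²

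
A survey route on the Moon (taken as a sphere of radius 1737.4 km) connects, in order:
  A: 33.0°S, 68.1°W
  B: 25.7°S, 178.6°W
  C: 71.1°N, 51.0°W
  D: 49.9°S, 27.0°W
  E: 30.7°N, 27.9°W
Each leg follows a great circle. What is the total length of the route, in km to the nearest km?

12751 km

Leg A→B: central angle 1.5993 rad, distance 2778.6 km.
Leg B→C: central angle 2.1998 rad, distance 3822.0 km.
Leg C→D: central angle 2.1330 rad, distance 3705.9 km.
Leg D→E: central angle 1.4068 rad, distance 2444.2 km.
Total: 2778.6 + 3822.0 + 3705.9 + 2444.2 ≈ 12751 km.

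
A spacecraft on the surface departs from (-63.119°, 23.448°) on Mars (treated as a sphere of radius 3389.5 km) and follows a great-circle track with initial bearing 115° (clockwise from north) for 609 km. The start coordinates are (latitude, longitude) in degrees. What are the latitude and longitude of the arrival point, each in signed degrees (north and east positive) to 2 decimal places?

Angular distance δ = d/R = 609/3389.5 = 0.17967 rad; initial bearing θ = 2.0071 rad.
sin φ₂ = sin φ₁ cos δ + cos φ₁ sin δ cos θ = (-0.8919)(0.9839) + (0.4521)(0.1787)(-0.4226) = -0.9117, so φ₂ = -65.75°.
Δλ = atan2(sin θ sin δ cos φ₁, cos δ − sin φ₁ sin φ₂) = atan2(0.0732, 0.1707) = 23.222°.
λ₂ = 23.448° + 23.222° = 46.67°.

-65.75°, 46.67°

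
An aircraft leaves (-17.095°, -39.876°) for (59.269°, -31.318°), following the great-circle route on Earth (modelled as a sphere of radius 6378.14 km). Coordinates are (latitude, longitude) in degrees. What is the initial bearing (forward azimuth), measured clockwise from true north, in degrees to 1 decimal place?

Δλ = 8.558° = 0.1494 rad.
y = sin Δλ · cos φ₂ = (0.1488)(0.5110) = 0.0760
x = cos φ₁ sin φ₂ − sin φ₁ cos φ₂ cos Δλ = (0.9558)(0.8596) − (-0.2940)(0.5110)(0.9889) = 0.9701
θ = atan2(y, x) = 4.48°, so the bearing is 4.5°.

4.5°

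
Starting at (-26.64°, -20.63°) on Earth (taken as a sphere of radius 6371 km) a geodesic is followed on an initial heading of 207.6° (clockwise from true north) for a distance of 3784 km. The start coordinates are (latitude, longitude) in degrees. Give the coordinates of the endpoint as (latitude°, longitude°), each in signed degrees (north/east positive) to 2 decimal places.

Angular distance δ = d/R = 3784/6371 = 0.59394 rad; initial bearing θ = 3.6233 rad.
sin φ₂ = sin φ₁ cos δ + cos φ₁ sin δ cos θ = (-0.4484)(0.8287) + (0.8938)(0.5596)(-0.8862) = -0.8149, so φ₂ = -54.58°.
Δλ = atan2(sin θ sin δ cos φ₁, cos δ − sin φ₁ sin φ₂) = atan2(-0.2318, 0.4634) = -26.572°.
λ₂ = -20.630° − 26.572° = -47.20°.

-54.58°, -47.20°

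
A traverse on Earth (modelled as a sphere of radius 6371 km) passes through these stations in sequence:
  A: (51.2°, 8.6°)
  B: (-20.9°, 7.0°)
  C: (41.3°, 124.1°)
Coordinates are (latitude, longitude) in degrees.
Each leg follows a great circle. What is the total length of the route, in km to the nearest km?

Leg A→B: central angle 1.2586 rad, distance 8018.7 km.
Leg B→C: central angle 2.1594 rad, distance 13757.3 km.
Total: 8018.7 + 13757.3 ≈ 21776 km.

21776 km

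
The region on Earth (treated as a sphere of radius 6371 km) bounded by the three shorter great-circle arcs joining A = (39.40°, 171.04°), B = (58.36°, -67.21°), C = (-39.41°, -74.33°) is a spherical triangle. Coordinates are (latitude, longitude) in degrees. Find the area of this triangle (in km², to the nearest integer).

75102924 km²

Side lengths (central angles): a = 1.7096, b = 2.2807, c = 1.2376 rad; semiperimeter s = 2.6139.
By l'Huilier's theorem, tan(E/4) = √[tan(s/2) tan((s−a)/2) tan((s−b)/2) tan((s−c)/2)], giving spherical excess E = 1.8503 rad.
Area = E·R² = 1.8503 × (6371)² ≈ 75102924 km².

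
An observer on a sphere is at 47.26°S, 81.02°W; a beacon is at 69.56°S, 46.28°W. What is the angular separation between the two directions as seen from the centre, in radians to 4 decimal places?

Let φ₁ = -0.8248 rad, φ₂ = -1.2141 rad, and Δλ = 0.6063 rad.
Haversine: a = sin²(Δφ/2) + cos φ₁ cos φ₂ sin²(Δλ/2) = 0.0374 + (0.6787)(0.3492)(0.0891) = 0.05852.
Central angle c = 2·arcsin(√a) = 0.48866 rad.
So the angular separation is 0.4887 rad.

0.4887 rad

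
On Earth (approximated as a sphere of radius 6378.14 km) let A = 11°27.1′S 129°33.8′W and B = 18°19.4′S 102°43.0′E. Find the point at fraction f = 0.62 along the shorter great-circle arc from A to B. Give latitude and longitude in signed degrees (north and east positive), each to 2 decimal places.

Central angle δ = 2.1023 rad. Interpolating on the sphere with fraction f = 0.62:
P = [sin((1−f)δ)·A + sin(fδ)·B] / sin δ = 0.8312·A + 1.1188·B in Cartesian coordinates,
giving P = (-0.7527, 0.4080, -0.5168), i.e. latitude -31.11°, longitude 151.54°.

-31.11°, 151.54°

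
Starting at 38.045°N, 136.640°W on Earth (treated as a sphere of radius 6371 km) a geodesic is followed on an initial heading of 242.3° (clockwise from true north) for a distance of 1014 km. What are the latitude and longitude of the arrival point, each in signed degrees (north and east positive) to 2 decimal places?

Angular distance δ = d/R = 1014/6371 = 0.15916 rad; initial bearing θ = 4.2289 rad.
sin φ₂ = sin φ₁ cos δ + cos φ₁ sin δ cos θ = (0.6163)(0.9874) + (0.7875)(0.1585)(-0.4648) = 0.5505, so φ₂ = 33.40°.
Δλ = atan2(sin θ sin δ cos φ₁, cos δ − sin φ₁ sin φ₂) = atan2(-0.1105, 0.6481) = -9.676°.
λ₂ = -136.640° − 9.676° = -146.32°.

33.40°, -146.32°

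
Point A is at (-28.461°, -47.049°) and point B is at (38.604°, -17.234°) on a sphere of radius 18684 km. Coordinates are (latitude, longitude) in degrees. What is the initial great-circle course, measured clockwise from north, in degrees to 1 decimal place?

24.0°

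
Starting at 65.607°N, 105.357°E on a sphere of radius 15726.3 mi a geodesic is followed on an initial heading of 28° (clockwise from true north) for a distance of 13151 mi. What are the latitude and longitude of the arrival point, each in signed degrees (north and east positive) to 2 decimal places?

61.77°, -122.08°

Angular distance δ = d/R = 13151/15726.3 = 0.83624 rad; initial bearing θ = 0.4887 rad.
sin φ₂ = sin φ₁ cos δ + cos φ₁ sin δ cos θ = (0.9107)(0.6703) + (0.4130)(0.7421)(0.8829) = 0.8810, so φ₂ = 61.77°.
Δλ = atan2(sin θ sin δ cos φ₁, cos δ − sin φ₁ sin φ₂) = atan2(0.1439, -0.1321) = 132.563°.
λ₂ = 105.357° + 132.563° = 237.92° → -122.08° after wrapping to (−180°, 180°].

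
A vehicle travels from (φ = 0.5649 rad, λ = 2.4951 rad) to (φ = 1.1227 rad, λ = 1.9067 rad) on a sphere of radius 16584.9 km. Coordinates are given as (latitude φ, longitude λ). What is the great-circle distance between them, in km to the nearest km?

11030 km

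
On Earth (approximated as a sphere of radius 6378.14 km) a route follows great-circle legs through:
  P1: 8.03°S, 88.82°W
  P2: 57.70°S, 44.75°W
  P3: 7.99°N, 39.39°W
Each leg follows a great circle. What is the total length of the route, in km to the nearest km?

14021 km

Leg P1→P2: central angle 1.0492 rad, distance 6692.1 km.
Leg P2→P3: central angle 1.1490 rad, distance 7328.8 km.
Total: 6692.1 + 7328.8 ≈ 14021 km.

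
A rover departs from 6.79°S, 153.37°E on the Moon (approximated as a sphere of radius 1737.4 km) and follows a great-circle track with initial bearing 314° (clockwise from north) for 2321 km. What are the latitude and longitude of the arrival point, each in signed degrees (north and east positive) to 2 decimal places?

Angular distance δ = d/R = 2321/1737.4 = 1.33590 rad; initial bearing θ = 5.4803 rad.
sin φ₂ = sin φ₁ cos δ + cos φ₁ sin δ cos θ = (-0.1182)(0.2327) + (0.9930)(0.9725)(0.6947) = 0.6433, so φ₂ = 40.04°.
Δλ = atan2(sin θ sin δ cos φ₁, cos δ − sin φ₁ sin φ₂) = atan2(-0.6947, 0.3088) = -66.034°.
λ₂ = 153.370° − 66.034° = 87.34°.

40.04°, 87.34°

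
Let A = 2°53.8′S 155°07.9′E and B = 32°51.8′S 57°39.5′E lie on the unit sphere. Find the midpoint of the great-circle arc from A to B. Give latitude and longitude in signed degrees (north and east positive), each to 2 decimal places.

The central angle between A and B is δ = 1.6526 rad.
With f = 0.5, the slerp weights are sin((1−f)δ)/sin δ = 0.7379 and sin(fδ)/sin δ = 0.7379.
Weighted sum of the unit vectors: (0.7379)·(-0.9061,0.4200,-0.0505) + (0.7379)·(0.4494,0.7097,-0.5426) = (-0.3370, 0.8336, -0.4377).
Converting back: φ = atan2(z, √(x²+y²)) = -25.96°, λ = atan2(y, x) = 112.02°.

-25.96°, 112.02°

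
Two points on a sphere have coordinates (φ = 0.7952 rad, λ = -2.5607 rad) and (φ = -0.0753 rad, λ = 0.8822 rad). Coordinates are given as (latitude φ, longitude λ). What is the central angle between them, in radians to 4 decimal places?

2.3752 rad

With latitudes φ₁ = 45.562°, φ₂ = -4.314° and longitude difference Δλ = -162.736°:
Haversine: a = sin²(Δφ/2) + cos φ₁ cos φ₂ sin²(Δλ/2) = 0.1778 + (0.7001)(0.9972)(0.9775) = 0.86021.
Central angle c = 2·arcsin(√a) = 2.37520 rad.
So the angular separation is 2.3752 rad.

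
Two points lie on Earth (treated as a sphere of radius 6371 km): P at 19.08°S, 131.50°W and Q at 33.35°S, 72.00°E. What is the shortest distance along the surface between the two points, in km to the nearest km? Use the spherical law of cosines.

13674 km

In radians: φ₁ = -0.3330, φ₂ = -0.5821, Δλ = -156.500° = -2.7314 rad.
cos c = sin φ₁ sin φ₂ + cos φ₁ cos φ₂ cos Δλ = (-0.3269)(-0.5498) + (0.9451)(0.8353)(-0.9171) = -0.54425,
so c = arccos(-0.54425) = 2.14630 rad.
Distance = R·c = 6371 × 2.1463 ≈ 13674 km.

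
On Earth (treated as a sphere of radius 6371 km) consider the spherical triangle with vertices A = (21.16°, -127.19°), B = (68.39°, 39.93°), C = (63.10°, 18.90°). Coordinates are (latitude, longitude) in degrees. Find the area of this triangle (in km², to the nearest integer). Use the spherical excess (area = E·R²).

7122218 km²

Side lengths (central angles): a = 0.1755, b = 1.5991, c = 1.5700 rad; semiperimeter s = 1.6723.
By l'Huilier's theorem, tan(E/4) = √[tan(s/2) tan((s−a)/2) tan((s−b)/2) tan((s−c)/2)], giving spherical excess E = 0.1755 rad.
Area = E·R² = 0.1755 × (6371)² ≈ 7122218 km².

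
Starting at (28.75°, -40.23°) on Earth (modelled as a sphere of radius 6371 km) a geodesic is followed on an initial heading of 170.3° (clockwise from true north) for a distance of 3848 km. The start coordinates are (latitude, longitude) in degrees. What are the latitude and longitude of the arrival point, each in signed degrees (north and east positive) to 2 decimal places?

-5.45°, -34.71°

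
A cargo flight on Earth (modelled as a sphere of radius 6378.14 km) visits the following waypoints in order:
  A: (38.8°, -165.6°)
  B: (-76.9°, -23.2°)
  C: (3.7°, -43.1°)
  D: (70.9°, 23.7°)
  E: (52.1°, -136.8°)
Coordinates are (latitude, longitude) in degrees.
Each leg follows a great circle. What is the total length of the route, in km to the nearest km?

Leg A→B: central angle 2.4192 rad, distance 15430.2 km.
Leg B→C: central angle 1.4204 rad, distance 9059.6 km.
Leg C→D: central angle 1.3800 rad, distance 8802.0 km.
Leg D→E: central angle 0.9810 rad, distance 6257.1 km.
Total: 15430.2 + 9059.6 + 8802.0 + 6257.1 ≈ 39549 km.

39549 km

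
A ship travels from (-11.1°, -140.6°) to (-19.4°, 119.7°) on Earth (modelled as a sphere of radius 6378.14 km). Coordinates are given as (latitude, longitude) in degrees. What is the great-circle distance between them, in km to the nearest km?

Let φ₁ = -0.1937 rad, φ₂ = -0.3386 rad, and Δλ = -1.7401 rad.
cos c = sin φ₁ sin φ₂ + cos φ₁ cos φ₂ cos Δλ = (-0.1925)(-0.3322) + (0.9813)(0.9432)(-0.1685) = -0.09200,
so c = arccos(-0.09200) = 1.66293 rad.
Distance = R·c = 6378.14 × 1.6629 ≈ 10606 km.

10606 km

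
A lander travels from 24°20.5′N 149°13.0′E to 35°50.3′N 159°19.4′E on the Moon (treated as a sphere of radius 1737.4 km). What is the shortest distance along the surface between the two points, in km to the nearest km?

Let φ₁ = 0.4248 rad, φ₂ = 0.6255 rad, and Δλ = 0.1764 rad.
Haversine: a = sin²(Δφ/2) + cos φ₁ cos φ₂ sin²(Δλ/2) = 0.0100 + (0.9111)(0.8107)(0.0078) = 0.01576.
Central angle c = 2·arcsin(√a) = 0.25176 rad.
Distance = R·c = 1737.4 × 0.2518 ≈ 437 km.

437 km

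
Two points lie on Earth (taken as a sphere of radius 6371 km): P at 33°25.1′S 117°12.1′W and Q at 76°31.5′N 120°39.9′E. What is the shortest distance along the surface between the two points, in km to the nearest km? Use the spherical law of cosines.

In radians: φ₁ = -0.5833, φ₂ = 1.3356, Δλ = -122.133° = -2.1316 rad.
cos c = sin φ₁ sin φ₂ + cos φ₁ cos φ₂ cos Δλ = (-0.5507)(0.9725) + (0.8347)(0.2330)(-0.5319) = -0.63904,
so c = arccos(-0.63904) = 2.26404 rad.
Distance = R·c = 6371 × 2.2640 ≈ 14424 km.

14424 km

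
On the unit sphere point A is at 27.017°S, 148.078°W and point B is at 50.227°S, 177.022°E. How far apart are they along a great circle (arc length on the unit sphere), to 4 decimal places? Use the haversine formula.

With latitudes φ₁ = -27.017°, φ₂ = -50.227° and longitude difference Δλ = -34.900°:
Haversine: a = sin²(Δφ/2) + cos φ₁ cos φ₂ sin²(Δλ/2) = 0.0405 + (0.8909)(0.6397)(0.0899) = 0.09172.
Central angle c = 2·arcsin(√a) = 0.61536 rad.
On the unit sphere the arc length equals the central angle: 0.6154.

0.6154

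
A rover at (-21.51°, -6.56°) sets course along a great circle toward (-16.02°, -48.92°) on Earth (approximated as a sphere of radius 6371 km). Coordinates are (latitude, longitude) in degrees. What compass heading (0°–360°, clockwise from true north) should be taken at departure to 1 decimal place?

With φ₁ = -0.3754, φ₂ = -0.2796, Δλ = -0.7393 rad, the forward-azimuth formula gives
θ = atan2( sin Δλ cos φ₂ , cos φ₁ sin φ₂ − sin φ₁ cos φ₂ cos Δλ ) = atan2(-0.6476, 0.0037) = -89.68°.
Adding 360° brings this into [0°, 360°): 270.3°.

270.3°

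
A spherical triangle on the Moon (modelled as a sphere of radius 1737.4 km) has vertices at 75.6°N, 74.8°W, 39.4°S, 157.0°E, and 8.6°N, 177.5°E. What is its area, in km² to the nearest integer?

552828 km²

Side lengths (central angles): a = 0.9011, b = 1.5007, c = 2.3944 rad; semiperimeter s = 2.3981.
By l'Huilier's theorem, tan(E/4) = √[tan(s/2) tan((s−a)/2) tan((s−b)/2) tan((s−c)/2)], giving spherical excess E = 0.1831 rad.
Area = E·R² = 0.1831 × (1737.4)² ≈ 552828 km².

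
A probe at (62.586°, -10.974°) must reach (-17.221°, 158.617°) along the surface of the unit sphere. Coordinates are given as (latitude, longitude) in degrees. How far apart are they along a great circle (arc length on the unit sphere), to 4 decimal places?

2.3397

With latitudes φ₁ = 62.586°, φ₂ = -17.221° and longitude difference Δλ = 169.591°:
cos c = sin φ₁ sin φ₂ + cos φ₁ cos φ₂ cos Δλ = (0.8877)(-0.2961) + (0.4604)(0.9552)(-0.9835) = -0.69535,
so c = arccos(-0.69535) = 2.33970 rad.
On the unit sphere the arc length equals the central angle: 2.3397.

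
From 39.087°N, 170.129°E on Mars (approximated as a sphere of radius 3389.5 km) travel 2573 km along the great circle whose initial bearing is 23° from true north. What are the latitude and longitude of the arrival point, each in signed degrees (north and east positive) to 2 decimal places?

71.65°, -131.19°

Angular distance δ = d/R = 2573/3389.5 = 0.75911 rad; initial bearing θ = 0.4014 rad.
sin φ₂ = sin φ₁ cos δ + cos φ₁ sin δ cos θ = (0.6305)(0.7254) + (0.7762)(0.6883)(0.9205) = 0.9492, so φ₂ = 71.65°.
Δλ = atan2(sin θ sin δ cos φ₁, cos δ − sin φ₁ sin φ₂) = atan2(0.2087, 0.1270) = 58.682°.
λ₂ = 170.129° + 58.682° = 228.81° → -131.19° after wrapping to (−180°, 180°].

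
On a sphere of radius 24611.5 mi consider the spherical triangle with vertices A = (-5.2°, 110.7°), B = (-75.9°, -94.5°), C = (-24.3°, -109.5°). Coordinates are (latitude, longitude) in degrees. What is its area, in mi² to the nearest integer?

692045592 mi²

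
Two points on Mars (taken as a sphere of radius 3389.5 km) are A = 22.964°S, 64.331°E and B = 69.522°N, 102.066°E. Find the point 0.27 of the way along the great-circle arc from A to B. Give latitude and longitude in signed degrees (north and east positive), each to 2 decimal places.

The central angle between A and B is δ = 1.6818 rad.
With f = 0.27, the slerp weights are sin((1−f)δ)/sin δ = 0.9475 and sin(fδ)/sin δ = 0.4413.
Weighted sum of the unit vectors: (0.9475)·(0.3988,0.8299,-0.3902) + (0.4413)·(-0.0731,0.3421,0.9368) = (0.3456, 0.9373, 0.0438).
Converting back: φ = atan2(z, √(x²+y²)) = 2.51°, λ = atan2(y, x) = 69.76°.

2.51°, 69.76°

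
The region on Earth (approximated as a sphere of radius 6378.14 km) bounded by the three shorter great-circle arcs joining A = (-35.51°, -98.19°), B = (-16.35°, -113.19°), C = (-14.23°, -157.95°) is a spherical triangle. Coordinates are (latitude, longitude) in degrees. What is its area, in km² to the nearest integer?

6068664 km²

Side lengths (central angles): a = 0.7530, b = 1.0002, c = 0.4078 rad; semiperimeter s = 1.0805.
By l'Huilier's theorem, tan(E/4) = √[tan(s/2) tan((s−a)/2) tan((s−b)/2) tan((s−c)/2)], giving spherical excess E = 0.1492 rad.
Area = E·R² = 0.1492 × (6378.14)² ≈ 6068664 km².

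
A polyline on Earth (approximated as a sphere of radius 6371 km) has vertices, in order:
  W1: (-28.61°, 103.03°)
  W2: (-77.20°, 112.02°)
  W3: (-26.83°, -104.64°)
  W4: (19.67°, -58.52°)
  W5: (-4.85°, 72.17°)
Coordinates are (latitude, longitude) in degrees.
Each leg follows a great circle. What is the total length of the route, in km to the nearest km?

Leg W1→W2: central angle 0.8512 rad, distance 5423.2 km.
Leg W2→W3: central angle 1.2854 rad, distance 8189.3 km.
Leg W3→W4: central angle 1.1257 rad, distance 7172.0 km.
Leg W4→W5: central angle 2.2655 rad, distance 14433.7 km.
Total: 5423.2 + 8189.3 + 7172.0 + 14433.7 ≈ 35218 km.

35218 km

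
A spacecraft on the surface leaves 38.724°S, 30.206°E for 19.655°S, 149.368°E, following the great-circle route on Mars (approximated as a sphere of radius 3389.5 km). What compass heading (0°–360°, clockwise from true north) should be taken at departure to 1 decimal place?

123.7°

Δλ = 119.162° = 2.0798 rad.
y = sin Δλ · cos φ₂ = (0.8732)(0.9417) = 0.8224
x = cos φ₁ sin φ₂ − sin φ₁ cos φ₂ cos Δλ = (0.7802)(-0.3364) − (-0.6256)(0.9417)(-0.4873) = -0.5495
θ = atan2(y, x) = 123.75°, so the bearing is 123.7°.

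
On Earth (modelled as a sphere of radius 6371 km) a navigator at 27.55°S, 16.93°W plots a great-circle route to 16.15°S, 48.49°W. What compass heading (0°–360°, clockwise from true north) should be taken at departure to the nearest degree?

285°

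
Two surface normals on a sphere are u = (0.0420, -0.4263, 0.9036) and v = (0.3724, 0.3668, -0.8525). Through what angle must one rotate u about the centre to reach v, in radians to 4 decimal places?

2.7166 rad

u·v = -0.9110; |u| = 1.0000, |v| = 1.0000.
cos θ = (u·v)/(|u||v|) = -0.9111, so θ = 2.7166 rad.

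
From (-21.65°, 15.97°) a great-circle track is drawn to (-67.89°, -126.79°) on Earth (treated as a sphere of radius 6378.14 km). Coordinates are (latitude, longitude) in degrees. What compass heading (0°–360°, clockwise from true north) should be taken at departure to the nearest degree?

193°

With φ₁ = -0.3779, φ₂ = -1.1849, Δλ = -2.4916 rad, the forward-azimuth formula gives
θ = atan2( sin Δλ cos φ₂ , cos φ₁ sin φ₂ − sin φ₁ cos φ₂ cos Δλ ) = atan2(-0.2278, -0.9717) = -166.81°.
Adding 360° brings this into [0°, 360°): 193°.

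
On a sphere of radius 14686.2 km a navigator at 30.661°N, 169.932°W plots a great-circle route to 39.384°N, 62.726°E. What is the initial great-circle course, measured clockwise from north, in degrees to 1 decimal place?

321.9°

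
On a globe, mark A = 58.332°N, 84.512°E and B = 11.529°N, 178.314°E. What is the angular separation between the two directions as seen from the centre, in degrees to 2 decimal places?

Let φ₁ = 1.0181 rad, φ₂ = 0.2012 rad, and Δλ = 1.6372 rad.
cos c = sin φ₁ sin φ₂ + cos φ₁ cos φ₂ cos Δλ = (0.8511)(0.1999) + (0.5250)(0.9798)(-0.0663) = 0.13600,
so c = arccos(0.13600) = 1.43438 rad.
So the angular separation is 82.18°.

82.18°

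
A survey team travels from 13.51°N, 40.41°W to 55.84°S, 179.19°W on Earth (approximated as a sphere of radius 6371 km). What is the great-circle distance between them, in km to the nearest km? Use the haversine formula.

Let φ₁ = 0.2358 rad, φ₂ = -0.9746 rad, and Δλ = -2.4222 rad.
Haversine: a = sin²(Δφ/2) + cos φ₁ cos φ₂ sin²(Δλ/2) = 0.3237 + (0.9723)(0.5615)(0.8761) = 0.80199.
Central angle c = 2·arcsin(√a) = 2.21928 rad.
Distance = R·c = 6371 × 2.2193 ≈ 14139 km.

14139 km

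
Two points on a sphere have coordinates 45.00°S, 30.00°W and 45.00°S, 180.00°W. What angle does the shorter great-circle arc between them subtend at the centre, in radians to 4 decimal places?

1.5038 rad

With latitudes φ₁ = -45.000°, φ₂ = -45.000° and longitude difference Δλ = -150.000°:
Haversine: a = sin²(Δφ/2) + cos φ₁ cos φ₂ sin²(Δλ/2) = 0.0000 + (0.7071)(0.7071)(0.9330) = 0.46651.
Central angle c = 2·arcsin(√a) = 1.50376 rad.
So the angular separation is 1.5038 rad.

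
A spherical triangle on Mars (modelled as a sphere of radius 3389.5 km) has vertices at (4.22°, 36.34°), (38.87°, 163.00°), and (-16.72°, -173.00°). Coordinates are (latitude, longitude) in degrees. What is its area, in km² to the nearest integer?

25270370 km²

Side lengths (central angles): a = 1.0465, b = 2.5940, c = 2.0014 rad; semiperimeter s = 2.8209.
By l'Huilier's theorem, tan(E/4) = √[tan(s/2) tan((s−a)/2) tan((s−b)/2) tan((s−c)/2)], giving spherical excess E = 2.1996 rad.
Area = E·R² = 2.1996 × (3389.5)² ≈ 25270370 km².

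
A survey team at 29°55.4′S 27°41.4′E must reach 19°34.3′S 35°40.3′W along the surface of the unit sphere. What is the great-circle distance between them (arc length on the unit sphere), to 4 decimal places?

1.0084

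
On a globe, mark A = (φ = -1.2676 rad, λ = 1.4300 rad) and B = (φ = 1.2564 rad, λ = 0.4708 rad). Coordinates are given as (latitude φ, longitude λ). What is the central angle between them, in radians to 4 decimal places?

With latitudes φ₁ = -72.628°, φ₂ = 71.986° and longitude difference Δλ = -54.958°:
cos c = sin φ₁ sin φ₂ + cos φ₁ cos φ₂ cos Δλ = (-0.9544)(0.9510) + (0.2986)(0.3092)(0.5742) = -0.85459,
so c = arccos(-0.85459) = 2.59556 rad.
So the angular separation is 2.5956 rad.

2.5956 rad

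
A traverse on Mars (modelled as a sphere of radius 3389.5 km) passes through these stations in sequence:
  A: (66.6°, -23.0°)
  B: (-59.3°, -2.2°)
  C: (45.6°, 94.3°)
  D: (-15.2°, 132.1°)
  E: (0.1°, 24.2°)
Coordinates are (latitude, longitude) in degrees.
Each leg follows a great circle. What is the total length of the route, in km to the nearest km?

25720 km

Leg A→B: central angle 2.2138 rad, distance 7503.6 km.
Leg B→C: central angle 2.2847 rad, distance 7743.9 km.
Leg C→D: central angle 1.2173 rad, distance 4126.1 km.
Leg D→E: central angle 1.8724 rad, distance 6346.5 km.
Total: 7503.6 + 7743.9 + 4126.1 + 6346.5 ≈ 25720 km.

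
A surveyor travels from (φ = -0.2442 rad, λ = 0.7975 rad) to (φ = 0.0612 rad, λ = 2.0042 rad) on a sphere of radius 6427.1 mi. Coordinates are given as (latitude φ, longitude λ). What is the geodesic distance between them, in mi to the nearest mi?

In radians: φ₁ = -0.2442, φ₂ = 0.0612, Δλ = 69.139° = 1.2067 rad.
cos c = sin φ₁ sin φ₂ + cos φ₁ cos φ₂ cos Δλ = (-0.2418)(0.0612) + (0.9703)(0.9981)(0.3561) = 0.33011,
so c = arccos(0.33011) = 1.23438 rad.
Distance = R·c = 6427.1 × 1.2344 ≈ 7933 mi.

7933 mi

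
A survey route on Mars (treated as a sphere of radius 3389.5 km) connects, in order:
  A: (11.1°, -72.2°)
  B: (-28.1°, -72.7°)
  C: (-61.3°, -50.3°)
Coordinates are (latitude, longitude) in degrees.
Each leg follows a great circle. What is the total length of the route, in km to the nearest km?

Leg A→B: central angle 0.6842 rad, distance 2319.2 km.
Leg B→C: central angle 0.6355 rad, distance 2153.9 km.
Total: 2319.2 + 2153.9 ≈ 4473 km.

4473 km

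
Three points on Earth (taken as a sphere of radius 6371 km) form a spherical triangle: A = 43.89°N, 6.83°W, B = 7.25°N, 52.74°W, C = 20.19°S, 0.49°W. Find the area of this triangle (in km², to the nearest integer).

21145757 km²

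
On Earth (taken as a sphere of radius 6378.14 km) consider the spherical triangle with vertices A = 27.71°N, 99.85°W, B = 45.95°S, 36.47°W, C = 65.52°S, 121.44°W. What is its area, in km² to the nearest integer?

36093516 km²

Side lengths (central angles): a = 0.8239, b = 1.6530, c = 1.6292 rad; semiperimeter s = 2.0530.
By l'Huilier's theorem, tan(E/4) = √[tan(s/2) tan((s−a)/2) tan((s−b)/2) tan((s−c)/2)], giving spherical excess E = 0.8872 rad.
Area = E·R² = 0.8872 × (6378.14)² ≈ 36093516 km².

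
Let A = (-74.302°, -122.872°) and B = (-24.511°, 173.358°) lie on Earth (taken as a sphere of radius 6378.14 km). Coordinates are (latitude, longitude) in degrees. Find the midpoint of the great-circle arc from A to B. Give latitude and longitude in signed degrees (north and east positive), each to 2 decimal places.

-52.48°, -173.38°

The central angle between A and B is δ = 1.0377 rad.
With f = 0.5, the slerp weights are sin((1−f)δ)/sin δ = 0.5758 and sin(fδ)/sin δ = 0.5758.
Weighted sum of the unit vectors: (0.5758)·(-0.1469,-0.2272,-0.9627) + (0.5758)·(-0.9038,0.1052,-0.4149) = (-0.6049, -0.0702, -0.7932).
Converting back: φ = atan2(z, √(x²+y²)) = -52.48°, λ = atan2(y, x) = -173.38°.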